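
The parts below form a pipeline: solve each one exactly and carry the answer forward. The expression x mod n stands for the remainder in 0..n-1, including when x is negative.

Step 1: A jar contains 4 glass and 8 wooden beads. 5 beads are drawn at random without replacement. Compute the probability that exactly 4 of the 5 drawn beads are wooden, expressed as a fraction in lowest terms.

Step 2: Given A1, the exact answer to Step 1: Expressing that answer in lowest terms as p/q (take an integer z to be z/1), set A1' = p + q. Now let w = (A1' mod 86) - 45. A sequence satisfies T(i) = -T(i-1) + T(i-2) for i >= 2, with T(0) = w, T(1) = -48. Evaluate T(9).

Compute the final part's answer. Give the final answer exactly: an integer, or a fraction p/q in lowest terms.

Step 1: total draws C(12,5) = 792; favorable C(8,4)*C(4,1) = 280; P = 35/99; answer 35/99
Step 2: A1 = 35/99; threaded value p + q = 134; w = 3; T(2) = -1*(-48) + 1*(3) = 51; iterating: T(2)=51, T(3)=-99, T(4)=150, T(5)=-249, T(6)=399, T(7)=-648, T(8)=1047, T(9)=-1695; answer -1695

-1695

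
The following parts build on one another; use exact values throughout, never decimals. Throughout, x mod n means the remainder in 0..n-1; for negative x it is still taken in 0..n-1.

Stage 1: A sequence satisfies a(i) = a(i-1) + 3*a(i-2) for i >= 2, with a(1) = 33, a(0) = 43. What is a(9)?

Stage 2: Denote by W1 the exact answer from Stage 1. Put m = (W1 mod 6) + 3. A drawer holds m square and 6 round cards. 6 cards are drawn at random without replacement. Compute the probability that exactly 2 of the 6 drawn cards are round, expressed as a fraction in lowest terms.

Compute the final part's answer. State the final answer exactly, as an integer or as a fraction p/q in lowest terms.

Stage 1: a(2) = 1*(33) + 3*(43) = 162; iterating: a(2)=162, a(3)=261, a(4)=747, a(5)=1530, a(6)=3771, a(7)=8361, a(8)=19674, a(9)=44757; answer 44757
Stage 2: W1 = 44757; m = 6; total draws C(12,6) = 924; favorable C(6,2)*C(6,4) = 225; P = 75/308; answer 75/308

75/308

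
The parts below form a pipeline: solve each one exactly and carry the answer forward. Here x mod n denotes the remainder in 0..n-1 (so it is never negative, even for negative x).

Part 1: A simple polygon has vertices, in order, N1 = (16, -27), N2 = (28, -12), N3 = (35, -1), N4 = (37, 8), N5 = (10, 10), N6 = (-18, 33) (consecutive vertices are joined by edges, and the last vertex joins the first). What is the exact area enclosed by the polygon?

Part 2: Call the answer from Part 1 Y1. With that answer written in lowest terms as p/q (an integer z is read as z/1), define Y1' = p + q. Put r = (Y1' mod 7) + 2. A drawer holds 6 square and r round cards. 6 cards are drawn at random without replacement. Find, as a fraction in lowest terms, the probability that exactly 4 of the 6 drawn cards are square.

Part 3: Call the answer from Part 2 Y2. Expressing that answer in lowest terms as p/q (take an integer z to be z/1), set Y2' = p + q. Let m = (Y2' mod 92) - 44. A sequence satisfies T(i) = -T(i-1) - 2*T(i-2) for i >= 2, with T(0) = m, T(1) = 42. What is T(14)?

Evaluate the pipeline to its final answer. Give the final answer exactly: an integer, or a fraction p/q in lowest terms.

Part 1: cross terms: (16*-12 - 28*-27)=564, (28*-1 - 35*-12)=392, (35*8 - 37*-1)=317, (37*10 - 10*8)=290, (10*33 - -18*10)=510, (-18*-27 - 16*33)=-42; twice the area = |2031| = 2031; area = 2031/2; answer 2031/2
Part 2: Y1 = 2031/2; threaded value p + q = 2033; r = 5; total draws C(11,6) = 462; favorable C(6,4)*C(5,2) = 150; P = 25/77; answer 25/77
Part 3: Y2 = 25/77; threaded value p + q = 102; m = -34; T(2) = -1*(42) - 2*(-34) = 26; iterating: T(2)=26, T(3)=-110, T(4)=58, T(5)=162, T(6)=-278, T(7)=-46, T(8)=602, T(9)=-510, T(10)=-694, T(11)=1714, T(12)=-326, T(13)=-3102, T(14)=3754; answer 3754

3754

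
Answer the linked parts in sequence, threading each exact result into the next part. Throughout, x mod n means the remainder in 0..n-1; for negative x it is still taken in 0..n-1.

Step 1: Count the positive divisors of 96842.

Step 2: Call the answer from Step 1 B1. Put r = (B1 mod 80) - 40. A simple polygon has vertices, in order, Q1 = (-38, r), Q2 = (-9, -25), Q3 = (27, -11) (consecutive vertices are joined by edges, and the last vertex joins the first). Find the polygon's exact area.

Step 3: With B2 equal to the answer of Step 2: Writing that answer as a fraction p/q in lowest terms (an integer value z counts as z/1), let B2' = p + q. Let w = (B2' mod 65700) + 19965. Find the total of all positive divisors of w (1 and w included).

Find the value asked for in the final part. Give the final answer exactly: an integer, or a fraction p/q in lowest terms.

30888

Step 1: 96842 = 2 * 41 * 1181; number of divisors = (1+1) * (1+1) * (1+1) = 8; answer 8
Step 2: B1 = 8; r = -32; cross terms: (-38*-25 - -9*-32)=662, (-9*-11 - 27*-25)=774, (27*-32 - -38*-11)=-1282; twice the area = |154| = 154; area = 77; answer 77
Step 3: B2 = 77; threaded value p + q = 78; w = 20043; 20043 = 3^2 * 17 * 131; sigma = (1 + 3 + 9) * (1 + 17) * (1 + 131) = 13 * 18 * 132 = 30888; answer 30888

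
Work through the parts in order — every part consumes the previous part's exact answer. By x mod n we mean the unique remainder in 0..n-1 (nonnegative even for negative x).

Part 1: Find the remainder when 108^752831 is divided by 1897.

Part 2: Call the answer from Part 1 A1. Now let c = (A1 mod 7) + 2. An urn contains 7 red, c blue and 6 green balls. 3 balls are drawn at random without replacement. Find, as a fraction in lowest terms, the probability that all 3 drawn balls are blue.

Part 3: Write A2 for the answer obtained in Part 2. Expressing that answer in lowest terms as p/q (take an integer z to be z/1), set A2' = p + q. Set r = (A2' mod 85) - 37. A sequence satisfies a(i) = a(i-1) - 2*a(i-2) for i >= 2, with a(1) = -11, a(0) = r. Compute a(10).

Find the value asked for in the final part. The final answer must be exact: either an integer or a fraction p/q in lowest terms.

1073

Part 1: squarings mod 1897: 108^1=108, 108^2=282, 108^4=1747, 108^8=1633, 108^16=1404, 108^32=233, 108^64=1173, 108^128=604, 108^256=592, 108^512=1416, 108^1024=1824, 108^2048=1535, 108^4096=151, 108^8192=37, 108^16384=1369, 108^32768=1822, 108^65536=1831, 108^131072=562, 108^262144=942, 108^524288=1465; 108^752831 = 108^1 * 108^2 * 108^4 * 108^8 * 108^16 * 108^32 * 108^128 * 108^1024 * 108^2048 * 108^4096 * 108^8192 * 108^16384 * 108^65536 * 108^131072 * 108^524288 = 1559 (mod 1897); answer 1559
Part 2: A1 = 1559; c = 7; total draws C(20,3) = 1140; favorable C(7,3) = 35; P = 7/228; answer 7/228
Part 3: A2 = 7/228; threaded value p + q = 235; r = 28; a(2) = 1*(-11) - 2*(28) = -67; iterating: a(2)=-67, a(3)=-45, a(4)=89, a(5)=179, a(6)=1, a(7)=-357, a(8)=-359, a(9)=355, a(10)=1073; answer 1073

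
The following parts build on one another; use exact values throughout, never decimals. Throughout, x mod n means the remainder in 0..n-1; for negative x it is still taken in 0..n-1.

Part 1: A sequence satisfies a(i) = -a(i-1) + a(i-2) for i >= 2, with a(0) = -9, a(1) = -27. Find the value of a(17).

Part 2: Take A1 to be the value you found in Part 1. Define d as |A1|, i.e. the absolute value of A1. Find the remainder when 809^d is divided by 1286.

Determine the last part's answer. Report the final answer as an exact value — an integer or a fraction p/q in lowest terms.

Part 1: a(2) = -1*(-27) + 1*(-9) = 18; iterating: a(2)=18, a(3)=-45, a(4)=63, a(5)=-108, a(6)=171, a(7)=-279, a(8)=450, a(9)=-729, a(10)=1179, a(11)=-1908, a(12)=3087, a(13)=-4995, a(14)=8082, a(15)=-13077, a(16)=21159, a(17)=-34236; answer -34236
Part 2: A1 = -34236; d = 34236; squarings mod 1286: 809^1=809, 809^2=1193, 809^4=933, 809^8=1153, 809^16=971, 809^32=203, 809^64=57, 809^128=677, 809^256=513, 809^512=825, 809^1024=331, 809^2048=251, 809^4096=1273, 809^8192=169, 809^16384=269, 809^32768=345; 809^34236 = 809^4 * 809^8 * 809^16 * 809^32 * 809^128 * 809^256 * 809^1024 * 809^32768 = 25 (mod 1286); answer 25

25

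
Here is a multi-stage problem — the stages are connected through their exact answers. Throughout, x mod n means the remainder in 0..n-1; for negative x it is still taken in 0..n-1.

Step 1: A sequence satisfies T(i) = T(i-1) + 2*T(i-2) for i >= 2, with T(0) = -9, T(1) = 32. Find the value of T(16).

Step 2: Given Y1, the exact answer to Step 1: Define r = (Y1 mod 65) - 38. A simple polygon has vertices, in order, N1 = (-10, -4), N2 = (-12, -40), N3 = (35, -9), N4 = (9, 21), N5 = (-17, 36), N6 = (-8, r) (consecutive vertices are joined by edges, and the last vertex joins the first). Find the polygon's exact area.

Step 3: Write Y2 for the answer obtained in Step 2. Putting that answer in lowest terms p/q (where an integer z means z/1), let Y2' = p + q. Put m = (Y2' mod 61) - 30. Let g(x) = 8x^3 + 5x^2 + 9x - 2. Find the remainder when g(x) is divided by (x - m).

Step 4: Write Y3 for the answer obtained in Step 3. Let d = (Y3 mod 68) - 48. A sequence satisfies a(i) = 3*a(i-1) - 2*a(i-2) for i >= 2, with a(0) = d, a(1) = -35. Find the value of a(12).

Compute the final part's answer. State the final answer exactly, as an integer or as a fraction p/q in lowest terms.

Step 1: T(2) = 1*(32) + 2*(-9) = 14; iterating: T(2)=14, T(3)=78, T(4)=106, T(5)=262, T(6)=474, T(7)=998, T(8)=1946, T(9)=3942, T(10)=7834, T(11)=15718, T(12)=31386, T(13)=62822, T(14)=125594, T(15)=251238, T(16)=502426; answer 502426
Step 2: Y1 = 502426; r = 3; cross terms: (-10*-40 - -12*-4)=352, (-12*-9 - 35*-40)=1508, (35*21 - 9*-9)=816, (9*36 - -17*21)=681, (-17*3 - -8*36)=237, (-8*-4 - -10*3)=62; twice the area = |3656| = 3656; area = 1828; answer 1828
Step 3: Y2 = 1828; threaded value p + q = 1829; m = 30; remainder = value at the root: 8*(30)^3 + 5*(30)^2 + 9*(30)^1 - 2 = (216000) + (4500) + (270) + (-2) = 220768; answer 220768
Step 4: Y3 = 220768; d = -8; a(2) = 3*(-35) - 2*(-8) = -89; iterating: a(2)=-89, a(3)=-197, a(4)=-413, a(5)=-845, a(6)=-1709, a(7)=-3437, a(8)=-6893, a(9)=-13805, a(10)=-27629, a(11)=-55277, a(12)=-110573; answer -110573

-110573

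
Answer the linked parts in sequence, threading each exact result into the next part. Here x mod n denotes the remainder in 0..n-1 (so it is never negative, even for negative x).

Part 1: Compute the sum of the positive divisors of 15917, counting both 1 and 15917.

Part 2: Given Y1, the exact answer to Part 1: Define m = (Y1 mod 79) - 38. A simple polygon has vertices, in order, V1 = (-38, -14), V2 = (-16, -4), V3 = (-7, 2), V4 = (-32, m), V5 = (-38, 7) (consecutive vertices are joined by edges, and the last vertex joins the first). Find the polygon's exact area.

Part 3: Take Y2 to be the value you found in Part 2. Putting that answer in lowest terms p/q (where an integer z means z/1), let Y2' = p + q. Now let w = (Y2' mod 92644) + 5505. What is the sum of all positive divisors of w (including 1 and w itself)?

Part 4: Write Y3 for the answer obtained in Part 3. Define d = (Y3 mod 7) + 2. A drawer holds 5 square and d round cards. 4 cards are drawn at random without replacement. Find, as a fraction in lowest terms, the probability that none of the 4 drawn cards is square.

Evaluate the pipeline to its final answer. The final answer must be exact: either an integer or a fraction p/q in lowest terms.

Part 1: 15917 = 11 * 1447; sigma = (1 + 11) * (1 + 1447) = 12 * 1448 = 17376; answer 17376
Part 2: Y1 = 17376; m = 37; cross terms: (-38*-4 - -16*-14)=-72, (-16*2 - -7*-4)=-60, (-7*37 - -32*2)=-195, (-32*7 - -38*37)=1182, (-38*-14 - -38*7)=798; twice the area = |1653| = 1653; area = 1653/2; answer 1653/2
Part 3: Y2 = 1653/2; threaded value p + q = 1655; w = 7160; 7160 = 2^3 * 5 * 179; sigma = (1 + 2 + 4 + 8) * (1 + 5) * (1 + 179) = 15 * 6 * 180 = 16200; answer 16200
Part 4: Y3 = 16200; d = 4; total draws C(9,4) = 126; favorable C(4,4) = 1; P = 1/126; answer 1/126

1/126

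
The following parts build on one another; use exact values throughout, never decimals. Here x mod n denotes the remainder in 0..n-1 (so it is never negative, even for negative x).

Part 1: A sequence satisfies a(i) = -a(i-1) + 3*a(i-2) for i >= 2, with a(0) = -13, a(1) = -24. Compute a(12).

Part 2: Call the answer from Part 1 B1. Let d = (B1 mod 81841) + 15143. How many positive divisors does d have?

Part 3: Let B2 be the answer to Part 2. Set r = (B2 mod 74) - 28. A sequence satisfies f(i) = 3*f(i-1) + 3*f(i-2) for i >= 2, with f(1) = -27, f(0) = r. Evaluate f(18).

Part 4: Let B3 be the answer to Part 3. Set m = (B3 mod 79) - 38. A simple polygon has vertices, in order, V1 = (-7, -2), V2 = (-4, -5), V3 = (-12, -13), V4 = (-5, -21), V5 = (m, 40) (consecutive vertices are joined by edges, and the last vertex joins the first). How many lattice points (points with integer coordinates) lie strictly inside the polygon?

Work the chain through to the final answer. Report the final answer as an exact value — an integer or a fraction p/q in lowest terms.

Part 1: a(2) = -1*(-24) + 3*(-13) = -15; iterating: a(2)=-15, a(3)=-57, a(4)=12, a(5)=-183, a(6)=219, a(7)=-768, a(8)=1425, a(9)=-3729, a(10)=8004, a(11)=-19191, a(12)=43203; answer 43203
Part 2: B1 = 43203; d = 58346; 58346 = 2 * 29173; number of divisors = (1+1) * (1+1) = 4; answer 4
Part 3: B2 = 4; r = -24; f(2) = 3*(-27) + 3*(-24) = -153; iterating: f(2)=-153, f(3)=-540, f(4)=-2079, f(5)=-7857, f(6)=-29808, f(7)=-112995, f(8)=-428409, f(9)=-1624212, f(10)=-6157863, f(11)=-23346225, f(12)=-88512264, f(13)=-335575467, f(14)=-1272263193, f(15)=-4823515980, f(16)=-18287337519, f(17)=-69332560497, f(18)=-262859694048; answer -262859694048
Part 4: B3 = -262859694048; m = 14; cross terms: (-7*-5 - -4*-2)=27, (-4*-13 - -12*-5)=-8, (-12*-21 - -5*-13)=187, (-5*40 - 14*-21)=94, (14*-2 - -7*40)=252; twice the area = |552| = 552; area = 276; boundary points = 3 + 8 + 1 + 1 + 21 = 34; strictly interior points = area - boundary/2 + 1 = 260; answer 260

260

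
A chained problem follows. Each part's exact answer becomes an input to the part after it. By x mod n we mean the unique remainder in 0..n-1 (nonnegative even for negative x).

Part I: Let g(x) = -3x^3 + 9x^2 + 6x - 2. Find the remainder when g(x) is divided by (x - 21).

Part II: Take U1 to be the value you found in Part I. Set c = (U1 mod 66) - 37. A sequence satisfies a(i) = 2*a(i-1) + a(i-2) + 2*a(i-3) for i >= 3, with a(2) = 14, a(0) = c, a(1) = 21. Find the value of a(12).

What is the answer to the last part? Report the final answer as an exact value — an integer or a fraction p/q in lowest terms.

Part I: remainder = value at the root: -3*(21)^3 + 9*(21)^2 + 6*(21)^1 - 2 = (-27783) + (3969) + (126) + (-2) = -23690; answer -23690
Part II: U1 = -23690; c = -33; a(3) = 2*(14) + 1*(21) + 2*(-33) = -17; iterating: a(3)=-17, a(4)=22, a(5)=55, a(6)=98, a(7)=295, a(8)=798, a(9)=2087, a(10)=5562, a(11)=14807, a(12)=39350; answer 39350

39350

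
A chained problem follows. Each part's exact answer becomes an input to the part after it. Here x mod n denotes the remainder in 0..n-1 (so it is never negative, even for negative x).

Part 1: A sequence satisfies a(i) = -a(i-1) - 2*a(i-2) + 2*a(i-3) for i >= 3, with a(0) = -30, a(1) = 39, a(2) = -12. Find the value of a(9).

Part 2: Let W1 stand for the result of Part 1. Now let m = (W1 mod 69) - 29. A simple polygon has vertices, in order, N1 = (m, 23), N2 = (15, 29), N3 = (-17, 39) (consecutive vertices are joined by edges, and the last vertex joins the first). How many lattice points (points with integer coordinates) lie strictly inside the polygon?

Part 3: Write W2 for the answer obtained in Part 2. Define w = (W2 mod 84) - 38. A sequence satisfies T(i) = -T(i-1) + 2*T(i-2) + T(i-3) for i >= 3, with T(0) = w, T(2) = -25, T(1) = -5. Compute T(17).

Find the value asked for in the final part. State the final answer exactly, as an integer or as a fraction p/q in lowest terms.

Part 1: a(3) = -1*(-12) - 2*(39) + 2*(-30) = -126; iterating: a(3)=-126, a(4)=228, a(5)=0, a(6)=-708, a(7)=1164, a(8)=252, a(9)=-3996; answer -3996
Part 2: W1 = -3996; m = -23; cross terms: (-23*29 - 15*23)=-1012, (15*39 - -17*29)=1078, (-17*23 - -23*39)=506; twice the area = |572| = 572; area = 286; boundary points = 2 + 2 + 2 = 6; strictly interior points = area - boundary/2 + 1 = 284; answer 284
Part 3: W2 = 284; w = -6; T(3) = -1*(-25) + 2*(-5) + 1*(-6) = 9; iterating: T(3)=9, T(4)=-64, T(5)=57, T(6)=-176, T(7)=226, T(8)=-521, T(9)=797, T(10)=-1613, T(11)=2686, T(12)=-5115, T(13)=8874, T(14)=-16418, T(15)=29051, T(16)=-53013, T(17)=94697; answer 94697

94697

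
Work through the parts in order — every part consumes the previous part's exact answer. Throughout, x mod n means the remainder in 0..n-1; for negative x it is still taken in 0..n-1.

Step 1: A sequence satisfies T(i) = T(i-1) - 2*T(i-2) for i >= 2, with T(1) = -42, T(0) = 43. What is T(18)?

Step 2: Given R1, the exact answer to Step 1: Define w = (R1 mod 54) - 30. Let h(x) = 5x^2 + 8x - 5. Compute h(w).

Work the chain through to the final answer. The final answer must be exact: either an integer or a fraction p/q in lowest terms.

Step 1: T(2) = 1*(-42) - 2*(43) = -128; iterating: T(2)=-128, T(3)=-44, T(4)=212, T(5)=300, T(6)=-124, T(7)=-724, T(8)=-476, T(9)=972, T(10)=1924, T(11)=-20, T(12)=-3868, T(13)=-3828, T(14)=3908, T(15)=11564, T(16)=3748, T(17)=-19380, T(18)=-26876; answer -26876
Step 2: R1 = -26876; w = -14; 5*(-14)^2 + 8*(-14)^1 - 5 = (980) + (-112) + (-5) = 863; answer 863

863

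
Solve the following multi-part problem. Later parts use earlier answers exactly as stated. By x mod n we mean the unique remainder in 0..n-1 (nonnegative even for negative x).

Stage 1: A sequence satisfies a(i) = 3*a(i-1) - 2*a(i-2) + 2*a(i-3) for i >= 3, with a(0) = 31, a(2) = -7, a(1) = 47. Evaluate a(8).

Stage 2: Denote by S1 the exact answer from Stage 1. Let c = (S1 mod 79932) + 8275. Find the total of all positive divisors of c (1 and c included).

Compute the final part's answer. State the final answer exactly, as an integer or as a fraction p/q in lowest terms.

Stage 1: a(3) = 3*(-7) - 2*(47) + 2*(31) = -53; iterating: a(3)=-53, a(4)=-51, a(5)=-61, a(6)=-187, a(7)=-541, a(8)=-1371; answer -1371
Stage 2: S1 = -1371; c = 86836; 86836 = 2^2 * 17 * 1277; sigma = (1 + 2 + 4) * (1 + 17) * (1 + 1277) = 7 * 18 * 1278 = 161028; answer 161028

161028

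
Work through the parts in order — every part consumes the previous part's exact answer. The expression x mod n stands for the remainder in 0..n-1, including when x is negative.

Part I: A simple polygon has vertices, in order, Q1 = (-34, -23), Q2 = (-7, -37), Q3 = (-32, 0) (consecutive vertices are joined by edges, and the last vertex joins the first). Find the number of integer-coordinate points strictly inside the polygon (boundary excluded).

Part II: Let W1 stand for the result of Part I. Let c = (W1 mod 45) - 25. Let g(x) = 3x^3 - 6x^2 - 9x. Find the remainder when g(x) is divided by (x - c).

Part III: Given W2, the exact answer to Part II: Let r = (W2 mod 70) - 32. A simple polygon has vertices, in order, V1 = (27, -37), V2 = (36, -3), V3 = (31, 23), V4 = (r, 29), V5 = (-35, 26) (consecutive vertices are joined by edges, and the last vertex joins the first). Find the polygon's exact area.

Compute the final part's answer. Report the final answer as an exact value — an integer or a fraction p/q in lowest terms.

Part I: cross terms: (-34*-37 - -7*-23)=1097, (-7*0 - -32*-37)=-1184, (-32*-23 - -34*0)=736; twice the area = |649| = 649; area = 649/2; boundary points = 1 + 1 + 1 = 3; strictly interior points = area - boundary/2 + 1 = 324; answer 324
Part II: W1 = 324; c = -16; remainder = value at the root: 3*(-16)^3 - 6*(-16)^2 - 9*(-16)^1 = (-12288) + (-1536) + (144) = -13680; answer -13680
Part III: W2 = -13680; r = 8; cross terms: (27*-3 - 36*-37)=1251, (36*23 - 31*-3)=921, (31*29 - 8*23)=715, (8*26 - -35*29)=1223, (-35*-37 - 27*26)=593; twice the area = |4703| = 4703; area = 4703/2; answer 4703/2

4703/2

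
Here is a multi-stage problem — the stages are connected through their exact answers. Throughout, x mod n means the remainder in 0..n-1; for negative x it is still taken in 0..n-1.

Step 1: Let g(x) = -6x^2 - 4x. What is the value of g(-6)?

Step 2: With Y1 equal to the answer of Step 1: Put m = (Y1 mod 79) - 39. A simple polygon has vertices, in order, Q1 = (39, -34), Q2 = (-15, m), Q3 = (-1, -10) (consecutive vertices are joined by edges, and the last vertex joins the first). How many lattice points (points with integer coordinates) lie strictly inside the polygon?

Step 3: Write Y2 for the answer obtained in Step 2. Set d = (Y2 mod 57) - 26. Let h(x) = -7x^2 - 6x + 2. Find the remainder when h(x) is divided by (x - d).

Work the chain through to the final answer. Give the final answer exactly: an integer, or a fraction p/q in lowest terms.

-383

Step 1: -6*(-6)^2 - 4*(-6)^1 = (-216) + (24) = -192; answer -192
Step 2: Y1 = -192; m = 6; cross terms: (39*6 - -15*-34)=-276, (-15*-10 - -1*6)=156, (-1*-34 - 39*-10)=424; twice the area = |304| = 304; area = 152; boundary points = 2 + 2 + 8 = 12; strictly interior points = area - boundary/2 + 1 = 147; answer 147
Step 3: Y2 = 147; d = 7; remainder = value at the root: -7*(7)^2 - 6*(7)^1 + 2 = (-343) + (-42) + (2) = -383; answer -383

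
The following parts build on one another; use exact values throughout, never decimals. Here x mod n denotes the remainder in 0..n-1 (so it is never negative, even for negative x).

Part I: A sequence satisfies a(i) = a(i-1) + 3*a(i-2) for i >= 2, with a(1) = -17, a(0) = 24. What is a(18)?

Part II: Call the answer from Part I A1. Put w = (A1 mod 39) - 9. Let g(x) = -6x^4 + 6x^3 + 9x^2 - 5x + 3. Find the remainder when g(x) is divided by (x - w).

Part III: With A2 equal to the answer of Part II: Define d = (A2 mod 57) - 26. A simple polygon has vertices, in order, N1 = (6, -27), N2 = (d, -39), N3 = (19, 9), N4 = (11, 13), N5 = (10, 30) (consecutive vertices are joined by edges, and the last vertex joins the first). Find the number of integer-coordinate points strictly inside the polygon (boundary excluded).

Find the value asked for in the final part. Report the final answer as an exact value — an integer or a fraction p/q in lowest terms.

Part I: a(2) = 1*(-17) + 3*(24) = 55; iterating: a(2)=55, a(3)=4, a(4)=169, a(5)=181, a(6)=688, a(7)=1231, a(8)=3295, a(9)=6988, a(10)=16873, a(11)=37837, a(12)=88456, a(13)=201967, a(14)=467335, a(15)=1073236, a(16)=2475241, a(17)=5694949, a(18)=13120672; answer 13120672
Part II: A1 = 13120672; w = 10; remainder = value at the root: -6*(10)^4 + 6*(10)^3 + 9*(10)^2 - 5*(10)^1 + 3 = (-60000) + (6000) + (900) + (-50) + (3) = -53147; answer -53147
Part III: A2 = -53147; d = 8; cross terms: (6*-39 - 8*-27)=-18, (8*9 - 19*-39)=813, (19*13 - 11*9)=148, (11*30 - 10*13)=200, (10*-27 - 6*30)=-450; twice the area = |693| = 693; area = 693/2; boundary points = 2 + 1 + 4 + 1 + 1 = 9; strictly interior points = area - boundary/2 + 1 = 343; answer 343

343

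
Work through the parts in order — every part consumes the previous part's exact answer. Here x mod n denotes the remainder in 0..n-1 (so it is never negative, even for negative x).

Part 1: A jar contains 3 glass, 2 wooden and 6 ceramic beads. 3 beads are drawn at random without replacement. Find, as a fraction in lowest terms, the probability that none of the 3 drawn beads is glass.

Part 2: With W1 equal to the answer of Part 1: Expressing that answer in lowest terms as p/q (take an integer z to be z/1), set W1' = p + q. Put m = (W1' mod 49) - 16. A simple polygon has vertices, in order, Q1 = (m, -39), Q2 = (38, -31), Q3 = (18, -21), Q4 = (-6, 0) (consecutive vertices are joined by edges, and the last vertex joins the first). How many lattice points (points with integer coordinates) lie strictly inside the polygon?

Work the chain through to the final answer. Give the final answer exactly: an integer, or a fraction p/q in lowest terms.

528

Part 1: total draws C(11,3) = 165; favorable C(8,3) = 56; P = 56/165; answer 56/165
Part 2: W1 = 56/165; threaded value p + q = 221; m = 9; cross terms: (9*-31 - 38*-39)=1203, (38*-21 - 18*-31)=-240, (18*0 - -6*-21)=-126, (-6*-39 - 9*0)=234; twice the area = |1071| = 1071; area = 1071/2; boundary points = 1 + 10 + 3 + 3 = 17; strictly interior points = area - boundary/2 + 1 = 528; answer 528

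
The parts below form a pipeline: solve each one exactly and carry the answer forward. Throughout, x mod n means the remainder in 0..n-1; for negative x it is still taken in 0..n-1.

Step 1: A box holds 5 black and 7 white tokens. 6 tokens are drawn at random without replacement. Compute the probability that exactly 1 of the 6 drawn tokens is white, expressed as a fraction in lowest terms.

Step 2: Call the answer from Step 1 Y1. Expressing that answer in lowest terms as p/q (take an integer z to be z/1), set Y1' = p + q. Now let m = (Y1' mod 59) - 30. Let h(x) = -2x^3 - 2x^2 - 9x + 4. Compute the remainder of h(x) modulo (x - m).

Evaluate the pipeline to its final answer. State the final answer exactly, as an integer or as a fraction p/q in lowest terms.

Step 1: total draws C(12,6) = 924; favorable C(7,1)*C(5,5) = 7; P = 1/132; answer 1/132
Step 2: Y1 = 1/132; threaded value p + q = 133; m = -15; remainder = value at the root: -2*(-15)^3 - 2*(-15)^2 - 9*(-15)^1 + 4 = (6750) + (-450) + (135) + (4) = 6439; answer 6439

6439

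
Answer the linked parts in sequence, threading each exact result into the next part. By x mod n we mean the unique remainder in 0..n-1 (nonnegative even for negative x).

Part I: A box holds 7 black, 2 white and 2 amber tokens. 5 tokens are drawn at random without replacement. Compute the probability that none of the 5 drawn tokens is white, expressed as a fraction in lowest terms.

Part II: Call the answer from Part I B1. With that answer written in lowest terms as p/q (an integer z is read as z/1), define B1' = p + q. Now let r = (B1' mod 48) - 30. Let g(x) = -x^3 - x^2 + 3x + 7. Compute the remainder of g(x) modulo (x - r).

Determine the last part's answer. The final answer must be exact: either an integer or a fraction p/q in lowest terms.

Part I: total draws C(11,5) = 462; favorable C(9,5) = 126; P = 3/11; answer 3/11
Part II: B1 = 3/11; threaded value p + q = 14; r = -16; remainder = value at the root: -1*(-16)^3 - 1*(-16)^2 + 3*(-16)^1 + 7 = (4096) + (-256) + (-48) + (7) = 3799; answer 3799

3799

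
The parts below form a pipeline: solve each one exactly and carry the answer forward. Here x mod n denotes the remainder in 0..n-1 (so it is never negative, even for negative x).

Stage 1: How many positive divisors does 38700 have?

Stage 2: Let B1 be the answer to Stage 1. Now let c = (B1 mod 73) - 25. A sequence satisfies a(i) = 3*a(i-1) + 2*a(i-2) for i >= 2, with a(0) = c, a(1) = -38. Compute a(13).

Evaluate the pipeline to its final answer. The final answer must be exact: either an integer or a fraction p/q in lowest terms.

-78135212

Stage 1: 38700 = 2^2 * 3^2 * 5^2 * 43; number of divisors = (2+1) * (2+1) * (2+1) * (1+1) = 54; answer 54
Stage 2: B1 = 54; c = 29; a(2) = 3*(-38) + 2*(29) = -56; iterating: a(2)=-56, a(3)=-244, a(4)=-844, a(5)=-3020, a(6)=-10748, a(7)=-38284, a(8)=-136348, a(9)=-485612, a(10)=-1729532, a(11)=-6159820, a(12)=-21938524, a(13)=-78135212; answer -78135212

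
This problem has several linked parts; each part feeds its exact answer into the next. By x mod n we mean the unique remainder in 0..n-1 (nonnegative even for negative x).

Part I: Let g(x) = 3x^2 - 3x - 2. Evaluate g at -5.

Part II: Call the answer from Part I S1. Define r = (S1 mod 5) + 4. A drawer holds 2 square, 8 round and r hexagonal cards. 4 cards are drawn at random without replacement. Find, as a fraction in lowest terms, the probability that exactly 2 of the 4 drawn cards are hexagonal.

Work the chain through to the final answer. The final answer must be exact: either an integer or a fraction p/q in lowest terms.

Part I: 3*(-5)^2 - 3*(-5)^1 - 2 = (75) + (15) + (-2) = 88; answer 88
Part II: S1 = 88; r = 7; total draws C(17,4) = 2380; favorable C(7,2)*C(10,2) = 945; P = 27/68; answer 27/68

27/68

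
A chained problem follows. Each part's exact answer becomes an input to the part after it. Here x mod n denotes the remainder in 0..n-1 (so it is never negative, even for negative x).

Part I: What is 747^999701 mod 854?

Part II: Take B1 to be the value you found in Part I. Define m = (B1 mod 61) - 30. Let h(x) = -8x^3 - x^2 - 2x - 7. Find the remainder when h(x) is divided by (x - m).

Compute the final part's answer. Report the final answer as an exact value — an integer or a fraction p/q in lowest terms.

46361

Part I: squarings mod 854: 747^1=747, 747^2=347, 747^4=849, 747^8=25, 747^16=625, 747^32=347, 747^64=849, 747^128=25, 747^256=625, 747^512=347, 747^1024=849, 747^2048=25, 747^4096=625, 747^8192=347, 747^16384=849, 747^32768=25, 747^65536=625, 747^131072=347, 747^262144=849, 747^524288=25; 747^999701 = 747^1 * 747^4 * 747^16 * 747^256 * 747^16384 * 747^65536 * 747^131072 * 747^262144 * 747^524288 = 73 (mod 854); answer 73
Part II: B1 = 73; m = -18; remainder = value at the root: -8*(-18)^3 - 1*(-18)^2 - 2*(-18)^1 - 7 = (46656) + (-324) + (36) + (-7) = 46361; answer 46361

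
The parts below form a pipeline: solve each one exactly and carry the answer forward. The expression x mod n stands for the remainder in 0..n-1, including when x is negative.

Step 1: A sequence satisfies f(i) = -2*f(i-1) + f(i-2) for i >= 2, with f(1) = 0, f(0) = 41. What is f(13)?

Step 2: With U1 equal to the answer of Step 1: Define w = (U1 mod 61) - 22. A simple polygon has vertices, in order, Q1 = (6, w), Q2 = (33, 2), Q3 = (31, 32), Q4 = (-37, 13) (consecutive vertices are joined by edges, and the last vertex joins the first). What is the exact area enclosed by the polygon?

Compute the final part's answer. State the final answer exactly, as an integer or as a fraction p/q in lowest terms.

2935/2

Step 1: f(2) = -2*(0) + 1*(41) = 41; iterating: f(2)=41, f(3)=-82, f(4)=205, f(5)=-492, f(6)=1189, f(7)=-2870, f(8)=6929, f(9)=-16728, f(10)=40385, f(11)=-97498, f(12)=235381, f(13)=-568260; answer -568260
Step 2: U1 = -568260; w = -6; cross terms: (6*2 - 33*-6)=210, (33*32 - 31*2)=994, (31*13 - -37*32)=1587, (-37*-6 - 6*13)=144; twice the area = |2935| = 2935; area = 2935/2; answer 2935/2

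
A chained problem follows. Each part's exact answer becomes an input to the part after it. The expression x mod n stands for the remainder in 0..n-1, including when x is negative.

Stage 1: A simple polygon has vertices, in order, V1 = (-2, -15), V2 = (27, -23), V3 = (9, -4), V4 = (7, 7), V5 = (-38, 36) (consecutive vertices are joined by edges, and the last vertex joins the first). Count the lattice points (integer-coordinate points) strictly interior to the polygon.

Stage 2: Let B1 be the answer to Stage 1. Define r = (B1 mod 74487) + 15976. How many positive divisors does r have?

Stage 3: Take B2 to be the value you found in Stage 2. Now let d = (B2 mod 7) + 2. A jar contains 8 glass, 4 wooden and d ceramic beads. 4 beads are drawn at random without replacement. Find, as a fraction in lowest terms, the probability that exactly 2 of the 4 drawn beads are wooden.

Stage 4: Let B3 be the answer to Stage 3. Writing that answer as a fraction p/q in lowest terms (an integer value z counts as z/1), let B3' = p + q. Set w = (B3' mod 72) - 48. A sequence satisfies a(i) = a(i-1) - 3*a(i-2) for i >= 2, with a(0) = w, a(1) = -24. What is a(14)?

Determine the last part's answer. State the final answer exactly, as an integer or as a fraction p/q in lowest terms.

Stage 1: cross terms: (-2*-23 - 27*-15)=451, (27*-4 - 9*-23)=99, (9*7 - 7*-4)=91, (7*36 - -38*7)=518, (-38*-15 - -2*36)=642; twice the area = |1801| = 1801; area = 1801/2; boundary points = 1 + 1 + 1 + 1 + 3 = 7; strictly interior points = area - boundary/2 + 1 = 898; answer 898
Stage 2: B1 = 898; r = 16874; 16874 = 2 * 11 * 13 * 59; number of divisors = (1+1) * (1+1) * (1+1) * (1+1) = 16; answer 16
Stage 3: B2 = 16; d = 4; total draws C(16,4) = 1820; favorable C(4,2)*C(12,2) = 396; P = 99/455; answer 99/455
Stage 4: B3 = 99/455; threaded value p + q = 554; w = 2; a(2) = 1*(-24) - 3*(2) = -30; iterating: a(2)=-30, a(3)=42, a(4)=132, a(5)=6, a(6)=-390, a(7)=-408, a(8)=762, a(9)=1986, a(10)=-300, a(11)=-6258, a(12)=-5358, a(13)=13416, a(14)=29490; answer 29490

29490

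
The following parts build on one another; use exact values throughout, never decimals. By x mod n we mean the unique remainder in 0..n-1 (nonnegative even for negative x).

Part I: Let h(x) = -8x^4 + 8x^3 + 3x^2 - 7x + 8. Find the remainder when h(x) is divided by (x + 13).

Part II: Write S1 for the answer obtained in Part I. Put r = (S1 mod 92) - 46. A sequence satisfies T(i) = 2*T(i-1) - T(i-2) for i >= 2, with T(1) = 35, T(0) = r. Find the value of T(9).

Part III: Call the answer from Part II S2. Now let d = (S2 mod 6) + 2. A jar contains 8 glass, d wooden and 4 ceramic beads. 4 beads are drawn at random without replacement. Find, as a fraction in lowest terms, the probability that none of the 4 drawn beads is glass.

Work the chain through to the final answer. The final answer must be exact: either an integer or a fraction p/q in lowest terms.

Part I: remainder = value at the root: -8*(-13)^4 + 8*(-13)^3 + 3*(-13)^2 - 7*(-13)^1 + 8 = (-228488) + (-17576) + (507) + (91) + (8) = -245458; answer -245458
Part II: S1 = -245458; r = 44; T(2) = 2*(35) - 1*(44) = 26; iterating: T(2)=26, T(3)=17, T(4)=8, T(5)=-1, T(6)=-10, T(7)=-19, T(8)=-28, T(9)=-37; answer -37
Part III: S2 = -37; d = 7; total draws C(19,4) = 3876; favorable C(11,4) = 330; P = 55/646; answer 55/646

55/646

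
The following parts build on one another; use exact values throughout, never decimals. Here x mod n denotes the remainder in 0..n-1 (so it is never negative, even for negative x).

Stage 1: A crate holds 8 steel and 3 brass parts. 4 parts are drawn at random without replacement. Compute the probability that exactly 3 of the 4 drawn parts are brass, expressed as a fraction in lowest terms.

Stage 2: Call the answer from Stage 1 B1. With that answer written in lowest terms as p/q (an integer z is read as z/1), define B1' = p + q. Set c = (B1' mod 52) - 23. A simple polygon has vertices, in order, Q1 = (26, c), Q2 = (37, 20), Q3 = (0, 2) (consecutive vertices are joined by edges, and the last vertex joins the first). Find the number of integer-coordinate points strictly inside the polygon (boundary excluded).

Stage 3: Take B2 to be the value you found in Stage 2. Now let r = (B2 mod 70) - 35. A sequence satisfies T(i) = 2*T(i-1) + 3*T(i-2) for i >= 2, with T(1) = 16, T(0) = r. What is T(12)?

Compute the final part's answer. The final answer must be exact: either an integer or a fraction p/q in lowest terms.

2125760

Stage 1: total draws C(11,4) = 330; favorable C(3,3)*C(8,1) = 8; P = 4/165; answer 4/165
Stage 2: B1 = 4/165; threaded value p + q = 169; c = -10; cross terms: (26*20 - 37*-10)=890, (37*2 - 0*20)=74, (0*-10 - 26*2)=-52; twice the area = |912| = 912; area = 456; boundary points = 1 + 1 + 2 = 4; strictly interior points = area - boundary/2 + 1 = 455; answer 455
Stage 3: B2 = 455; r = 0; T(2) = 2*(16) + 3*(0) = 32; iterating: T(2)=32, T(3)=112, T(4)=320, T(5)=976, T(6)=2912, T(7)=8752, T(8)=26240, T(9)=78736, T(10)=236192, T(11)=708592, T(12)=2125760; answer 2125760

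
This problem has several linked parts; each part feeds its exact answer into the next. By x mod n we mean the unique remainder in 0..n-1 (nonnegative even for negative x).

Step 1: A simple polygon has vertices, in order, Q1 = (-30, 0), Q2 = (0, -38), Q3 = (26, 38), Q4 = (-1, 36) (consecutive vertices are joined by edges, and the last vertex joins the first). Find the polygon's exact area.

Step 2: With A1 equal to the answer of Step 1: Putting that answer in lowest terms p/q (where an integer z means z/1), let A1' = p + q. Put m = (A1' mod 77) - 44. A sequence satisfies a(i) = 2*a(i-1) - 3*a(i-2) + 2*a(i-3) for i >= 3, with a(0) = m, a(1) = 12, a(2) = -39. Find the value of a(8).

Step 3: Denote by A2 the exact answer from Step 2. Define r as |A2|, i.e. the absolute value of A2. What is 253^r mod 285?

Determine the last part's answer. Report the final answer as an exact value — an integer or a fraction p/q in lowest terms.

142

Step 1: cross terms: (-30*-38 - 0*0)=1140, (0*38 - 26*-38)=988, (26*36 - -1*38)=974, (-1*0 - -30*36)=1080; twice the area = |4182| = 4182; area = 2091; answer 2091
Step 2: A1 = 2091; threaded value p + q = 2092; m = -31; a(3) = 2*(-39) - 3*(12) + 2*(-31) = -176; iterating: a(3)=-176, a(4)=-211, a(5)=28, a(6)=337, a(7)=168, a(8)=-619; answer -619
Step 3: A2 = -619; r = 619; squarings mod 285: 253^1=253, 253^2=169, 253^4=61, 253^8=16, 253^16=256, 253^32=271, 253^64=196, 253^128=226, 253^256=61, 253^512=16; 253^619 = 253^1 * 253^2 * 253^8 * 253^32 * 253^64 * 253^512 = 142 (mod 285); answer 142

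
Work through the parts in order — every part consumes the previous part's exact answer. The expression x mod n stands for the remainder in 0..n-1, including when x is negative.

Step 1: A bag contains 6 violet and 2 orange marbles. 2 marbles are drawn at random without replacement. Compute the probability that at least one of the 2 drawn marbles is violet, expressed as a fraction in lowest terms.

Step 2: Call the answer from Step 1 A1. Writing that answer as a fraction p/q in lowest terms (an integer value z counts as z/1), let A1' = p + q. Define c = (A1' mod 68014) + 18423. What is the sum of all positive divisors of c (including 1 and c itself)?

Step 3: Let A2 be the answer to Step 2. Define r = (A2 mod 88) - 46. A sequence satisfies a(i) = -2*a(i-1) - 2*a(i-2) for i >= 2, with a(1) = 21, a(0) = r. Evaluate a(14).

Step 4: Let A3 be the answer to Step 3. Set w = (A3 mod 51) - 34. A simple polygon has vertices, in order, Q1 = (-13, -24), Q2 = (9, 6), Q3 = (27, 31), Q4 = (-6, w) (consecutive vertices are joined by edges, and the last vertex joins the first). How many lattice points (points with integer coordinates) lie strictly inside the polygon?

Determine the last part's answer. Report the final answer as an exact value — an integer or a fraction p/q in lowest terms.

126

Step 1: total draws C(8,2) = 28; complement C(2,2) = 1; favorable 28 - 1 = 27; P = 27/28; answer 27/28
Step 2: A1 = 27/28; threaded value p + q = 55; c = 18478; 18478 = 2 * 9239; sigma = (1 + 2) * (1 + 9239) = 3 * 9240 = 27720; answer 27720
Step 3: A2 = 27720; r = -46; a(2) = -2*(21) - 2*(-46) = 50; iterating: a(2)=50, a(3)=-142, a(4)=184, a(5)=-84, a(6)=-200, a(7)=568, a(8)=-736, a(9)=336, a(10)=800, a(11)=-2272, a(12)=2944, a(13)=-1344, a(14)=-3200; answer -3200
Step 4: A3 = -3200; w = -21; cross terms: (-13*6 - 9*-24)=138, (9*31 - 27*6)=117, (27*-21 - -6*31)=-381, (-6*-24 - -13*-21)=-129; twice the area = |-255| = 255; area = 255/2; boundary points = 2 + 1 + 1 + 1 = 5; strictly interior points = area - boundary/2 + 1 = 126; answer 126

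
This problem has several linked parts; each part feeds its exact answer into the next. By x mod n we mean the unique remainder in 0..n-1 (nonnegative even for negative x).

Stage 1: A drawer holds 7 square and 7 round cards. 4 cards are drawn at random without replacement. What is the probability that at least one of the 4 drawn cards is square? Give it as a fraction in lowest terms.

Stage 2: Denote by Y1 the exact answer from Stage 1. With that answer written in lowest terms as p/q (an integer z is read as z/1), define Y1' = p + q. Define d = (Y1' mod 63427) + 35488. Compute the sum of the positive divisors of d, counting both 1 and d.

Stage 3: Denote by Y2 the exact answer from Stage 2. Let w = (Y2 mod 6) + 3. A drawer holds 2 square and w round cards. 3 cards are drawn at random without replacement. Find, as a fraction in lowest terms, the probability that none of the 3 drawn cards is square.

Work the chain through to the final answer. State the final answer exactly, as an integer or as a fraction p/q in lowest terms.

Stage 1: total draws C(14,4) = 1001; complement C(7,4) = 35; favorable 1001 - 35 = 966; P = 138/143; answer 138/143
Stage 2: Y1 = 138/143; threaded value p + q = 281; d = 35769; 35769 = 3 * 11923; sigma = (1 + 3) * (1 + 11923) = 4 * 11924 = 47696; answer 47696
Stage 3: Y2 = 47696; w = 5; total draws C(7,3) = 35; favorable C(5,3) = 10; P = 2/7; answer 2/7

2/7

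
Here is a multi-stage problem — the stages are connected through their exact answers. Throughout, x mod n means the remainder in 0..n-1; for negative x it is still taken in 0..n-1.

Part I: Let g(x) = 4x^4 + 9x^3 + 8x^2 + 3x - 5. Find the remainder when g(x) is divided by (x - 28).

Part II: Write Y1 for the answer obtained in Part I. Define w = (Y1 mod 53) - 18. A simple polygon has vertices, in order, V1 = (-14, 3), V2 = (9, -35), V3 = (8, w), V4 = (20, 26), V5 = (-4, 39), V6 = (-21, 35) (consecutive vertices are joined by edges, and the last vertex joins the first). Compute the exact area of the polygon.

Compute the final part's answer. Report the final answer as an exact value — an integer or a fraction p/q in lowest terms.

Part I: remainder = value at the root: 4*(28)^4 + 9*(28)^3 + 8*(28)^2 + 3*(28)^1 - 5 = (2458624) + (197568) + (6272) + (84) + (-5) = 2662543; answer 2662543
Part II: Y1 = 2662543; w = 17; cross terms: (-14*-35 - 9*3)=463, (9*17 - 8*-35)=433, (8*26 - 20*17)=-132, (20*39 - -4*26)=884, (-4*35 - -21*39)=679, (-21*3 - -14*35)=427; twice the area = |2754| = 2754; area = 1377; answer 1377

1377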